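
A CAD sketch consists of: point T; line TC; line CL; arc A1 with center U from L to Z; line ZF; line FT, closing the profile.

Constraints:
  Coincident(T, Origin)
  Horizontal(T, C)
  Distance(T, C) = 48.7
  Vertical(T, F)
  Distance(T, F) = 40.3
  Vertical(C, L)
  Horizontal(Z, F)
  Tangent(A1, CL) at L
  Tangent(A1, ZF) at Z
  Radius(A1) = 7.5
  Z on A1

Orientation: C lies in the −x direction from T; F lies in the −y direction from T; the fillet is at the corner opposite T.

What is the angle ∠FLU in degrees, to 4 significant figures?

8.755°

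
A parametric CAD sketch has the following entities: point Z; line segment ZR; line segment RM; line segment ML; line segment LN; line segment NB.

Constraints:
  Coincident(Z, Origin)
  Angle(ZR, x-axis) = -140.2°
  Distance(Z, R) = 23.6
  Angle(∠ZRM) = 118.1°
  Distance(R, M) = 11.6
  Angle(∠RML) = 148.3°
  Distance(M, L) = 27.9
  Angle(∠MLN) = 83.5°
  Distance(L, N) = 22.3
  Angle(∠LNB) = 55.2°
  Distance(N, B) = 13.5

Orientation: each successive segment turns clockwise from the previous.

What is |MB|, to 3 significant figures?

20.2

Z is at the origin; ZR runs at -140.2° with length 23.6, so R = (-18.1, -15.1). ∠ZRM = 118.1° gives RM at 158° from the x-axis; with |RM| = 11.6, M = (-28.9, -10.7). ∠RML = 148.3° gives ML at 126° from the x-axis; with |ML| = 27.9, L = (-45.4, 11.8). ∠MLN = 83.5° gives LN at 29.7° from the x-axis; with |LN| = 22.3, N = (-26.0, 22.8). ∠LNB = 55.2° gives NB at -95.1° from the x-axis; with |NB| = 13.5, B = (-27.2, 9.37). Then |MB| = |B − M| = 20.2.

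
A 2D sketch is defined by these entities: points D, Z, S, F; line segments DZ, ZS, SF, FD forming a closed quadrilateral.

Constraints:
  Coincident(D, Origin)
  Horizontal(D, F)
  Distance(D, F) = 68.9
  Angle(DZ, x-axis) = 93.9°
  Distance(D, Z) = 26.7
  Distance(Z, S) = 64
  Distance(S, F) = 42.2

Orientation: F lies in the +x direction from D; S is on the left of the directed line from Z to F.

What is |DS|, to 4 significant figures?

73.26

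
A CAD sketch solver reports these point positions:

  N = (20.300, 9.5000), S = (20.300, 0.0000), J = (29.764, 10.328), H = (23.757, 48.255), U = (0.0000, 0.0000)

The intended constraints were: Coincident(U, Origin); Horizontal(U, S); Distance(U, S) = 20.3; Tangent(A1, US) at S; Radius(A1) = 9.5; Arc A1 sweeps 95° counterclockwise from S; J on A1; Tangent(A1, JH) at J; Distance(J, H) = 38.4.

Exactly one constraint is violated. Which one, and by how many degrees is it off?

Tangent(A1, JH) at J — off by 4.00°.

U = (0.00, 0.00) ✓; U.y = 0.00, S.y = 0.00 ✓; |US| = 20.30 ✓; ∠(NS, SU) = 90.00° ✓; |NS| = 9.500 ✓; bearing(N→J) − bearing(N→S) = 95.00° ✓; |NJ| = 9.500 ✓; ∠(NJ, JH) = 86.00° ✗; |JH| = 38.40 ✓.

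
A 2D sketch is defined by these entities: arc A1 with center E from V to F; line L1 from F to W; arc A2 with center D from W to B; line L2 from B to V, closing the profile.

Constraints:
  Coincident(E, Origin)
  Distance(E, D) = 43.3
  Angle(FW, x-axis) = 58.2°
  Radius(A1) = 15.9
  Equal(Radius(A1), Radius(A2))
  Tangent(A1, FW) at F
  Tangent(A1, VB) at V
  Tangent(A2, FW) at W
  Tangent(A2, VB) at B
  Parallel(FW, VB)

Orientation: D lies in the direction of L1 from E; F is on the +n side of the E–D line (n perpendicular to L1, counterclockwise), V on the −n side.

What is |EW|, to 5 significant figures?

46.127

The slot axis is L1's direction at 58.2°, so u = (cos 58.2°, sin 58.2°) = (0.52696, 0.84989) and n = (−sin 58.2°, cos 58.2°) = (-0.84989, 0.52696). E is at the origin and D lies 43.3 along u from E, so D = 43.3·u = (22.817, 36.800). Tangency of A1 to both parallel lines with radius 15.9 puts F and V at E ± 15.9·n: F = (-13.513, 8.3786), V = (13.513, -8.3786). Equal radii place W and B the same way about D: W = D + 15.9·n = (9.3039, 45.179), B = D − 15.9·n = (36.330, 28.422). Then |EW| = |W − E| = 46.127.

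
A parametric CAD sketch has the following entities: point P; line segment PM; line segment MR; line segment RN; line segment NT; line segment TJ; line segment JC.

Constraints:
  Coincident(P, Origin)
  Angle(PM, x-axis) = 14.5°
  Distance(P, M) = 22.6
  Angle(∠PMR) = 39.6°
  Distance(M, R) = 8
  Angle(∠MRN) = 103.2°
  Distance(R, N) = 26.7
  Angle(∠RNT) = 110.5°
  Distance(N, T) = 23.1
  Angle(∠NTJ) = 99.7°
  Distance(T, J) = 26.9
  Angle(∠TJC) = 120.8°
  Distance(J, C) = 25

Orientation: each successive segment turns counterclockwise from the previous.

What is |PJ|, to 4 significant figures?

41.30

P is at the origin; PM runs at 14.5° with length 22.6, so M = (21.88, 5.659). ∠PMR = 39.6° gives MR at 154.9° from the x-axis; with |MR| = 8.0, R = (14.64, 9.052). ∠MRN = 103.2° gives RN at -128.3° from the x-axis; with |RN| = 26.7, N = (-1.913, -11.90). ∠RNT = 110.5° gives NT at -58.80° from the x-axis; with |NT| = 23.1, T = (10.05, -31.66). ∠NTJ = 99.7° gives TJ at 21.50° from the x-axis; with |TJ| = 26.9, J = (35.08, -21.80). Then |PJ| = |J − P| = 41.30.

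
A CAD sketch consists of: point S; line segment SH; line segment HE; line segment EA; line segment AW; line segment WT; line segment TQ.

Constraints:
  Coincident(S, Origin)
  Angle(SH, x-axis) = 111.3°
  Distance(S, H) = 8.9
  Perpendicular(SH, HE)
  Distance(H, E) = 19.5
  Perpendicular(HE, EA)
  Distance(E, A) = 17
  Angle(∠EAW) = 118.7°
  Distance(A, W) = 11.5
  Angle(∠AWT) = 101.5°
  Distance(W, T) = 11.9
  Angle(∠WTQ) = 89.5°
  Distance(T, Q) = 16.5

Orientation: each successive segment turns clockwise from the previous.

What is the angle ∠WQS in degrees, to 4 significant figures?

53.07°

S is at the origin; SH runs at 111.3° with length 8.9, so H = (-3.233, 8.292). SH is perpendicular to HE, so HE runs at 21.30°; with |HE| = 19.5, E = (14.94, 15.38). HE is perpendicular to EA, so EA runs at -68.70°; with |EA| = 17.0, A = (21.11, -0.4633). ∠EAW = 118.7° gives AW at -130.0° from the x-axis; with |AW| = 11.5, W = (13.72, -9.273). ∠AWT = 101.5° gives WT at 151.5° from the x-axis; with |WT| = 11.9, T = (3.260, -3.595). ∠WTQ = 89.5° gives TQ at 61.00° from the x-axis; with |TQ| = 16.5, Q = (11.26, 10.84). Then cos ∠WQS = QW·QS / (|QW||QS|), giving 53.07°.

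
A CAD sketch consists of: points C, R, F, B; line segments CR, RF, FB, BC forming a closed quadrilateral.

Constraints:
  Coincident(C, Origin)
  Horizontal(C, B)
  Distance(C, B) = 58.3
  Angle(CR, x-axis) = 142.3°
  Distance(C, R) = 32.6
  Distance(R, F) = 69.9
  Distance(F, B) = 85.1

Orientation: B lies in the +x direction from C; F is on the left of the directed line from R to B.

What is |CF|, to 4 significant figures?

76.78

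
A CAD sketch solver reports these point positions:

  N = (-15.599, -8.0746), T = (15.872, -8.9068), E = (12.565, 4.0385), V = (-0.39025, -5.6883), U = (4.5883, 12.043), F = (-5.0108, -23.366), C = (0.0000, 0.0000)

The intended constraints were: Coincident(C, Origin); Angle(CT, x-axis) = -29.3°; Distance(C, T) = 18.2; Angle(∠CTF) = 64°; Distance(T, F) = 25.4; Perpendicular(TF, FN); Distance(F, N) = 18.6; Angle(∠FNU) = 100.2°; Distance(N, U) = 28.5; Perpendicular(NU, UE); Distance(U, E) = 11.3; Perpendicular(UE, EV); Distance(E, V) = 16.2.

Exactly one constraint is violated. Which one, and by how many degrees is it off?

Perpendicular(UE, EV) — off by 8.00°.

C = (0.00, 0.00) ✓; CT at -29.30° ✓; |CT| = 18.20 ✓; ∠CTF = 64.00° ✓; |TF| = 25.40 ✓; ∠(TF, FN) = 90.00° ✓; |FN| = 18.60 ✓; ∠FNU = 100.2° ✓; |NU| = 28.50 ✓; ∠(NU, UE) = 90.00° ✓; |UE| = 11.30 ✓; ∠(UE, EV) = 98.00° ✗; |EV| = 16.20 ✓.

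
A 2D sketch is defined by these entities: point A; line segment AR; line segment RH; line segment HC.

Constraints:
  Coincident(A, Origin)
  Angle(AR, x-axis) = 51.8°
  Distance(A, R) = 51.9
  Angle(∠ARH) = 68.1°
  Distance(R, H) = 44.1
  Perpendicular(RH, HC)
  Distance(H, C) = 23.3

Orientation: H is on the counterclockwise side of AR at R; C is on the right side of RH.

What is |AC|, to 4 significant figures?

75.62

A is at the origin; AR runs at 51.8° with length 51.9, so R = 51.9·(cos 51.8°, sin 51.8°) = (32.10, 40.79). ∠ARH = 68.1°, so RH runs at 51.8° + (180° − 68.1°) = 163.7° from the x-axis; with |RH| = 44.1, H = R + 44.1·(cos 163.7°, sin 163.7°) = (-10.23, 53.16). The perpendicularity gives HC at right angles to RH; with |HC| = 23.3 on the right of RH, C = H + 23.3·(0.2807, 0.9598) = (-3.692, 75.53). Then |AC| = |C − A| = 75.62.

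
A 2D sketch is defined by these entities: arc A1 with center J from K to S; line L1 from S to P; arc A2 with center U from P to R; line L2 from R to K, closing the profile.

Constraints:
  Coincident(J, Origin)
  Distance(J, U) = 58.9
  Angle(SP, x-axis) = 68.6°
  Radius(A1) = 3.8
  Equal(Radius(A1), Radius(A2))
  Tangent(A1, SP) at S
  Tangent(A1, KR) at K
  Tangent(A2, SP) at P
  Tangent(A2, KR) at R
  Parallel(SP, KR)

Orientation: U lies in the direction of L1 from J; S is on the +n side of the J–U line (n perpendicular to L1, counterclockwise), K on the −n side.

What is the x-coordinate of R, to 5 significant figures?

25.029

The slot axis is L1's direction at 68.6°, so u = (cos 68.6°, sin 68.6°) = (0.36488, 0.93106) and n = (−sin 68.6°, cos 68.6°) = (-0.93106, 0.36488). J is at the origin and U lies 58.9 along u from J, so U = 58.9·u = (21.491, 54.839). Tangency of A1 to both parallel lines with radius 3.8 puts S and K at J ± 3.8·n: S = (-3.5380, 1.3865), K = (3.5380, -1.3865). Equal radii place P and R the same way about U: P = U + 3.8·n = (17.953, 56.226), R = U − 3.8·n = (25.029, 53.453). So R.x = 25.029.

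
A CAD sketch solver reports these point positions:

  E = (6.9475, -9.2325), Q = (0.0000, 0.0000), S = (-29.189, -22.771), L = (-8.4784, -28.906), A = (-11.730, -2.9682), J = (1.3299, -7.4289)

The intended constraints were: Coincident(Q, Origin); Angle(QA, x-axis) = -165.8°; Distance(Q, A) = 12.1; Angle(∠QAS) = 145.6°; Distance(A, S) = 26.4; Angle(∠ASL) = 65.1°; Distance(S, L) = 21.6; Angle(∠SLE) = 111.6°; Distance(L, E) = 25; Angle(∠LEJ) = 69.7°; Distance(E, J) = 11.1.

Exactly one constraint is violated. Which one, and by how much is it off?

Distance(E, J) = 11.1 — off by 5.20.

Q = (0.00, 0.00) ✓; QA at -165.8° ✓; |QA| = 12.10 ✓; ∠QAS = 145.6° ✓; |AS| = 26.40 ✓; ∠ASL = 65.10° ✓; |SL| = 21.60 ✓; ∠SLE = 111.6° ✓; |LE| = 25.00 ✓; ∠LEJ = 69.70° ✓; |EJ| = 5.900 ✗.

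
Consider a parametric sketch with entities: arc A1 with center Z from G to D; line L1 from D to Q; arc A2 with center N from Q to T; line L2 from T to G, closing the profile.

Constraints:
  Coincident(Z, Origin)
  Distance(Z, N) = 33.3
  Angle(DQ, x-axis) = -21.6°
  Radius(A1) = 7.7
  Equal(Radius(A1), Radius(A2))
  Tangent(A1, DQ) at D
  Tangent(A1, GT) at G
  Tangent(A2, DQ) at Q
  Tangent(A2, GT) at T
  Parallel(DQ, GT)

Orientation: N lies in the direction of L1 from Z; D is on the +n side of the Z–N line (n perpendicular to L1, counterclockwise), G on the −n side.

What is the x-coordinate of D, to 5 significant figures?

2.8346

The slot axis is L1's direction at -21.6°, so u = (cos -21.6°, sin -21.6°) = (0.92978, -0.36812) and n = (−sin -21.6°, cos -21.6°) = (0.36812, 0.92978). Z is at the origin and N lies 33.3 along u from Z, so N = 33.3·u = (30.962, -12.259). Tangency of A1 to both parallel lines with radius 7.7 puts D and G at Z ± 7.7·n: D = (2.8346, 7.1593), G = (-2.8346, -7.1593). So D.x = 2.8346.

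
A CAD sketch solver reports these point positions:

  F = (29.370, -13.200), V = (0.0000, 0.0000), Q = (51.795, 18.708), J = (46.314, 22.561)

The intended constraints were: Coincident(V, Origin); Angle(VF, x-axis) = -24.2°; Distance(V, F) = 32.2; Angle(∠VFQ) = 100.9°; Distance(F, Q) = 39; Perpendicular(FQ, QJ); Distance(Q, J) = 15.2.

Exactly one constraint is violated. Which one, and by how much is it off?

Distance(Q, J) = 15.2 — off by 8.50.

V = (0.00, 0.00) ✓; VF at -24.20° ✓; |VF| = 32.20 ✓; ∠VFQ = 100.9° ✓; |FQ| = 39.00 ✓; ∠(FQ, QJ) = 89.99° ✓; |QJ| = 6.700 ✗.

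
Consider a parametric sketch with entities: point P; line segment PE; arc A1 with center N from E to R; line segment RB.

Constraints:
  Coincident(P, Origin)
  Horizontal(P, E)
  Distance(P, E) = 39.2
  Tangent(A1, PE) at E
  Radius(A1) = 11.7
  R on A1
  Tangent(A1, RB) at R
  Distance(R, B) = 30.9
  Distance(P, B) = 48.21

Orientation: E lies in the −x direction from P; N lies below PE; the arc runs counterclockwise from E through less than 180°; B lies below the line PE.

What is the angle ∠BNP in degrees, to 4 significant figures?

80.61°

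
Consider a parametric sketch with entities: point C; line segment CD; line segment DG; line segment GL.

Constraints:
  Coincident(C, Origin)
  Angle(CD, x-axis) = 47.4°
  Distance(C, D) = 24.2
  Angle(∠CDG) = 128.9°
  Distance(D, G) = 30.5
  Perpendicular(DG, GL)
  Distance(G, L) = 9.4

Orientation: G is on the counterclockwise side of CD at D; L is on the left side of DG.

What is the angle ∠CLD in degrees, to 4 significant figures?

28.79°

C is at the origin; CD runs at 47.4° with length 24.2, so D = 24.2·(cos 47.4°, sin 47.4°) = (16.38, 17.81). ∠CDG = 128.9°, so DG runs at 47.4° + (180° − 128.9°) = 98.50° from the x-axis; with |DG| = 30.5, G = D + 30.5·(cos 98.50°, sin 98.50°) = (11.87, 47.98). DG is perpendicular to GL; with |GL| = 9.4 on the left of DG, L = G + 9.4·(-0.9890, -0.1478) = (2.575, 46.59). Then cos ∠CLD = LC·LD / (|LC||LD|), giving 28.79°.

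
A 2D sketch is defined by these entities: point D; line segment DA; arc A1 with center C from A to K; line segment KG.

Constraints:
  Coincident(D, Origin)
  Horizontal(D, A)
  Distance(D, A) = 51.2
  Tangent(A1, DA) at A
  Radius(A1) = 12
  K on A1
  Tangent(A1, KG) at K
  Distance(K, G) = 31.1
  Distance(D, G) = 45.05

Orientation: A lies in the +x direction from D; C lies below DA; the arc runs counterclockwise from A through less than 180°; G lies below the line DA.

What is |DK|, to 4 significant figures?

40.86

Checks: |CK| = 12.00 ✓; ∠(CK, KG) = 90.00° ✓; |KG| = 31.10 ✓; |DG| = 45.05 ✓.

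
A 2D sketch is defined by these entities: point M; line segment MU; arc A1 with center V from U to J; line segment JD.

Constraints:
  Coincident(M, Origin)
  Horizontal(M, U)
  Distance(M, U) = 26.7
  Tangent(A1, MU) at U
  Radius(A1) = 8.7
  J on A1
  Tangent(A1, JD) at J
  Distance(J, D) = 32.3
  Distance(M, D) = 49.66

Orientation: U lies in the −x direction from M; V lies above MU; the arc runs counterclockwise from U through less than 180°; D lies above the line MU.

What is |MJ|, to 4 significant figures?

21.25

M is at the origin; MU is horizontal with |MU| = 26.7 and U on the −x side, so U = (-26.70, 0.000). Tangency of A1 to MU means the radius VU is perpendicular to MU, so V = U + (0, 8.7) = (-26.70, 8.700). Since VJ ⟂ JD (tangency), |VD| = √(8.7² + 32.3²) = 33.45 regardless of where J sits on A1. So D lies on both circle(M, 49.66) and circle(V, 33.45); the above-MU intersection is D = (-26.26, 42.15). J is the foot of the tangent from D: J = (-18.27, 10.85).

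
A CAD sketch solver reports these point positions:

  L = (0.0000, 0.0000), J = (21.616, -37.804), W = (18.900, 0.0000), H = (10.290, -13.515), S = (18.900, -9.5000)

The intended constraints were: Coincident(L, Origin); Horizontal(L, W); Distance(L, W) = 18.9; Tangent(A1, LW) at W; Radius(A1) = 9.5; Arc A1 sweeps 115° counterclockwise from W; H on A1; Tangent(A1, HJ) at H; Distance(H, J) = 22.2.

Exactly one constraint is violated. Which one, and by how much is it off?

Distance(H, J) = 22.2 — off by 4.60.

L = (0.00, 0.00) ✓; L.y = 0.00, W.y = 0.00 ✓; |LW| = 18.90 ✓; ∠(SW, WL) = 90.00° ✓; |SW| = 9.500 ✓; bearing(S→H) − bearing(S→W) = 115.0° ✓; |SH| = 9.500 ✓; ∠(SH, HJ) = 90.00° ✓; |HJ| = 26.80 ✗.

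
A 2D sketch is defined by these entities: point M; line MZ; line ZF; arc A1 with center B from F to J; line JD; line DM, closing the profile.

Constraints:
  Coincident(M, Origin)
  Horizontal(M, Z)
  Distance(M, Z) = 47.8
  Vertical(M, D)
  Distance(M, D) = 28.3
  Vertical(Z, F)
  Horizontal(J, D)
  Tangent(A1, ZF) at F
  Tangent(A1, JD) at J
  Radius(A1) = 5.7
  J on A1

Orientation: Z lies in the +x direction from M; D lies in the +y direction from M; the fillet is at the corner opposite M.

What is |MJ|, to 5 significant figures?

50.728

M is at the origin; M and Z share the same y with |MZ| = 47.8 and Z on the +x side, so Z = (47.800, 0.0000). MD is vertical with |MD| = 28.3 and D on the +y side, so D = (0.0000, 28.300). The virtual corner opposite M is at (47.800, 28.300). Tangency of A1 to ZF means the radius BF is perpendicular to ZF and A1 meets JD tangentially, so BJ is at right angles to JD, with radius 5.7, so the center B sits 5.7 in from both sides at B = (42.100, 22.600). That places the tangent points at F = (47.800, 22.600) on ZF and J = (42.100, 28.300) on JD. Then |MJ| = |J − M| = 50.728.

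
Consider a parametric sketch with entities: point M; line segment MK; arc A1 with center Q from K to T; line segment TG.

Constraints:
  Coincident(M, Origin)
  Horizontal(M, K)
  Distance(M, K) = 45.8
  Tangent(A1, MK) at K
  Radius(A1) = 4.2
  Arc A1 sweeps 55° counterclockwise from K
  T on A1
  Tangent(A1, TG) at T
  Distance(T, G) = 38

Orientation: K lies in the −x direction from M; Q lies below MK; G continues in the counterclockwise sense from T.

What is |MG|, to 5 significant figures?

78.293

M is at the origin; M and K share the same y with |MK| = 45.8 and K on the −x side, so K = (-45.800, 0.0000). The tangent condition forces QK to be normal to MK, so Q = K + (0, -4.2) = (-45.800, -4.2000). On A1, K sits at bearing 90° from Q; a 55° counterclockwise sweep puts T at bearing 145°, so T = Q + 4.2·(cos 145°, sin 145°) = (-49.240, -1.7910). Since A1 is tangent to TG there, QT ⟂ TG, so TG runs along (−sin 145°, cos 145°); with |TG| = 38.0, G = (-71.036, -32.919). Then |MG| = |G − M| = 78.293.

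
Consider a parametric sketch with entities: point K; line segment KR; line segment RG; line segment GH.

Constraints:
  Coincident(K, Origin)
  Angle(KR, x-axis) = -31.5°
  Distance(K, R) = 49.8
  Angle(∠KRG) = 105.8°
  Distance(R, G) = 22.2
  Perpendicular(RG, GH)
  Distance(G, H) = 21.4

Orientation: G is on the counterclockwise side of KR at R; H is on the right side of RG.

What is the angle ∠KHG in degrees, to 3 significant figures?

27.3°

∠KRG = 105.8°, so RG runs at -31.5° + (180° − 105.8°) = 42.7° from the x-axis; with |RG| = 22.2, G = R + 22.2·(cos 42.7°, sin 42.7°) = (58.8, -11.0). RG ⟂ GH; with |GH| = 21.4 on the right of RG, H = G + 21.4·(0.678, -0.735) = (73.3, -26.7). Then cos ∠KHG = HK·HG / (|HK||HG|), giving 27.3°.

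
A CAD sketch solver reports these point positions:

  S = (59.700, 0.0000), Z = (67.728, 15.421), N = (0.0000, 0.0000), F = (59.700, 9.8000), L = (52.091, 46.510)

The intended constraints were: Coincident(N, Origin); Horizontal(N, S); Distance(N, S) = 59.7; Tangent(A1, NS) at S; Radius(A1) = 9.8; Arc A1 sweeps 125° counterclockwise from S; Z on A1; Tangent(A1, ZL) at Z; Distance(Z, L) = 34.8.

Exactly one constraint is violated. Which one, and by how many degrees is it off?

Tangent(A1, ZL) at Z — off by 8.30°.

N = (0.00, 0.00) ✓; N.y = 0.00, S.y = 0.00 ✓; |NS| = 59.70 ✓; ∠(FS, SN) = 90.00° ✓; |FS| = 9.800 ✓; bearing(F→Z) − bearing(F→S) = 125.0° ✓; |FZ| = 9.800 ✓; ∠(FZ, ZL) = 98.30° ✗; |ZL| = 34.80 ✓.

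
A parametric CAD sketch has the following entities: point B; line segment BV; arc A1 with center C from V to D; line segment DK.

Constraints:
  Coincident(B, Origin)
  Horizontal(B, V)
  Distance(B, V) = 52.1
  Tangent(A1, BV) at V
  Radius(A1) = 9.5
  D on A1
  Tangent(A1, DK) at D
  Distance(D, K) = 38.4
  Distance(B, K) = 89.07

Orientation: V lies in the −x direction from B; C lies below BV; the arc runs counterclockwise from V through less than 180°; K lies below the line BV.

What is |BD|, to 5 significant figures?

60.117

B is at the origin; B and V share the same y with |BV| = 52.1 and V on the −x side, so V = (-52.100, 0.0000). The tangent condition forces CV to be normal to BV, so C = V + (0, -9.5) = (-52.100, -9.5000). Since CD ⟂ DK (tangency), |CK| = √(9.5² + 38.4²) = 39.558 regardless of where D sits on A1. So K lies on both circle(B, 89.07) and circle(C, 39.558); the below-BV intersection is K = (-81.472, -35.997). D is the foot of the tangent from K: D = (-59.971, -4.1808).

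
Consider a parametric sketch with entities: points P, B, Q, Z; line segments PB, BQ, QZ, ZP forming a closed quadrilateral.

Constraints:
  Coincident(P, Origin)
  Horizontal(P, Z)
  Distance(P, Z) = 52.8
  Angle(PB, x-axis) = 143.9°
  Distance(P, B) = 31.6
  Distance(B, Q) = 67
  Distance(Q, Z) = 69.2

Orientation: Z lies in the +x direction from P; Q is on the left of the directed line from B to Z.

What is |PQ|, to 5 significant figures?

67.751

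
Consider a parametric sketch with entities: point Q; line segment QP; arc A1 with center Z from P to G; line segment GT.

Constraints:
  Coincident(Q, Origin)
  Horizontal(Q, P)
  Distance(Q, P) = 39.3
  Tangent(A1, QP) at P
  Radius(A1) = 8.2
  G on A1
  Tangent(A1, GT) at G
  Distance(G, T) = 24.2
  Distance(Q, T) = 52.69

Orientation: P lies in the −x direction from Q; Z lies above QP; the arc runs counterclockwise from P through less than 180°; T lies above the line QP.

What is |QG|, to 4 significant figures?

33.58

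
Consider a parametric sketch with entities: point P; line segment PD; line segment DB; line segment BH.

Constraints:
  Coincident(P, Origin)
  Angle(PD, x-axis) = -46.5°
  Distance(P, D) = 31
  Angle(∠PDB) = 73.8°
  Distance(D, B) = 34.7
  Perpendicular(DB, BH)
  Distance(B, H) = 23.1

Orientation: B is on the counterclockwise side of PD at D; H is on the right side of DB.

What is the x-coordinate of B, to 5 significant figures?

38.846

P is at the origin; PD runs at -46.5° with length 31.0, so D = 31.0·(cos -46.5°, sin -46.5°) = (21.339, -22.487). ∠PDB = 73.8°, so DB runs at -46.5° + (180° − 73.8°) = 59.700° from the x-axis; with |DB| = 34.7, B = D + 34.7·(cos 59.700°, sin 59.700°) = (38.846, 7.4732). So B.x = 38.846.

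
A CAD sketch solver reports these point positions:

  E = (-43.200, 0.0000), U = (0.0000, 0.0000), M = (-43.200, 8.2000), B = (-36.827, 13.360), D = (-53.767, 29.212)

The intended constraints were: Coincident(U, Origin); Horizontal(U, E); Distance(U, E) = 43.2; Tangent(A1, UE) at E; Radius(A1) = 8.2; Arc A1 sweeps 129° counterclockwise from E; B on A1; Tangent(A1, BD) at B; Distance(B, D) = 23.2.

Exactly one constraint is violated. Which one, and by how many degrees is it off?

Tangent(A1, BD) at B — off by 7.90°.

U = (0.00, 0.00) ✓; U.y = 0.00, E.y = 0.00 ✓; |UE| = 43.20 ✓; ∠(ME, EU) = 90.00° ✓; |ME| = 8.200 ✓; bearing(M→B) − bearing(M→E) = 129.0° ✓; |MB| = 8.200 ✓; ∠(MB, BD) = 82.10° ✗; |BD| = 23.20 ✓.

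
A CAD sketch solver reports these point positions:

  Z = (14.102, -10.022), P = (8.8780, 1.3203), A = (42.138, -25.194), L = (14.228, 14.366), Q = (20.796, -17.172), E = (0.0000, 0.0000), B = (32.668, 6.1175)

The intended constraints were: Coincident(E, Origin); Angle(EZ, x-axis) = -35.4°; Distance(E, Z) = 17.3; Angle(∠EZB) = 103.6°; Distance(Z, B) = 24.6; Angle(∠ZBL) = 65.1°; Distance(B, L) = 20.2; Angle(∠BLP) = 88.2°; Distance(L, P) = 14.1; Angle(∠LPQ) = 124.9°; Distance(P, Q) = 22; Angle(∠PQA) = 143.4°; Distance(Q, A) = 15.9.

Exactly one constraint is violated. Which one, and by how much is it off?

Distance(Q, A) = 15.9 — off by 6.90.

E = (0.00, 0.00) ✓; EZ at -35.40° ✓; |EZ| = 17.30 ✓; ∠EZB = 103.6° ✓; |ZB| = 24.60 ✓; ∠ZBL = 65.10° ✓; |BL| = 20.20 ✓; ∠BLP = 88.20° ✓; |LP| = 14.10 ✓; ∠LPQ = 124.9° ✓; |PQ| = 22.00 ✓; ∠PQA = 143.4° ✓; |QA| = 22.80 ✗.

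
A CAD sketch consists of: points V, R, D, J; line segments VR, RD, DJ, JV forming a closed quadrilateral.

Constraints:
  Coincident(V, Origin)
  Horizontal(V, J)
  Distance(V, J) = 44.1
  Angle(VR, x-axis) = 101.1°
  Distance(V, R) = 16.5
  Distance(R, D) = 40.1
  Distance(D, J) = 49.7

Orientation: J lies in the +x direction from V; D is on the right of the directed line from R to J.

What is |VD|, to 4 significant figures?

23.75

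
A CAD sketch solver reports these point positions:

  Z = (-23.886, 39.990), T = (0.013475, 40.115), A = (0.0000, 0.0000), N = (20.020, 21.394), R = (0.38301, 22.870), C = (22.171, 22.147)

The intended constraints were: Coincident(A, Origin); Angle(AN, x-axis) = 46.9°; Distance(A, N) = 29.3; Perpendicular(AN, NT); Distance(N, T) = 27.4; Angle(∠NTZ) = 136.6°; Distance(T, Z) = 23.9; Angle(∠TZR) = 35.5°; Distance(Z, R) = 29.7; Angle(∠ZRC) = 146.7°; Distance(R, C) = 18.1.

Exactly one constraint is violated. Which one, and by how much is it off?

Distance(R, C) = 18.1 — off by 3.70.

A = (0.00, 0.00) ✓; AN at 46.90° ✓; |AN| = 29.30 ✓; ∠(AN, NT) = 90.00° ✓; |NT| = 27.40 ✓; ∠NTZ = 136.6° ✓; |TZ| = 23.90 ✓; ∠TZR = 35.50° ✓; |ZR| = 29.70 ✓; ∠ZRC = 146.7° ✓; |RC| = 21.80 ✗.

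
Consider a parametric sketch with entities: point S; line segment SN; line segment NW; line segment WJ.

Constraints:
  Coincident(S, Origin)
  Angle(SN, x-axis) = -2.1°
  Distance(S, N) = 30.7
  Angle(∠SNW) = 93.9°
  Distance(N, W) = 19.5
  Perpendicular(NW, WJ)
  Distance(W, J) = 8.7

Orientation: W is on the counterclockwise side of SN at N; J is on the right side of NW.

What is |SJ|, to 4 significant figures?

44.86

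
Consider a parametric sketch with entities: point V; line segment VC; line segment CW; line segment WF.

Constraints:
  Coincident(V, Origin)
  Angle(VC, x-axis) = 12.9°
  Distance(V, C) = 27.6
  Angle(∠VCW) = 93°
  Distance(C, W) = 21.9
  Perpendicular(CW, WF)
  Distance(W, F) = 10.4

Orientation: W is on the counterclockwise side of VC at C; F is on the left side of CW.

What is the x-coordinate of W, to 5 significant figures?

23.138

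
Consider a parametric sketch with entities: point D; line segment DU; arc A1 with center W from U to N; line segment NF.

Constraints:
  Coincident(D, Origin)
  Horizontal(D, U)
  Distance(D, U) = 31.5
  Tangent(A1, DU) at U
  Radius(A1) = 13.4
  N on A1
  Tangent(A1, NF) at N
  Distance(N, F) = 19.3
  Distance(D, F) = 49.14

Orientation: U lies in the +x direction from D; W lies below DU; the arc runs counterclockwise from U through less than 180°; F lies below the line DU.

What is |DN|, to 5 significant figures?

29.926

Checks: |WN| = 13.40 ✓; ∠(WN, NF) = 90.00° ✓; |NF| = 19.30 ✓; |DF| = 49.14 ✓.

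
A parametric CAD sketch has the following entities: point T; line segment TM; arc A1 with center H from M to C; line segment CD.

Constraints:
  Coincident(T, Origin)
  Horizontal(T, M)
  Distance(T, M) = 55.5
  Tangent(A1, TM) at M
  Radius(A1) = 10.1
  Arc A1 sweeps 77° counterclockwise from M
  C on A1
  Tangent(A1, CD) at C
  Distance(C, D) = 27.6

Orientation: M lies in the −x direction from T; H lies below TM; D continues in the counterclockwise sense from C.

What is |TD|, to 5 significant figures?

79.529

On A1, M sits at bearing 90° from H; a 77° counterclockwise sweep puts C at bearing 167°, so C = H + 10.1·(cos 167°, sin 167°) = (-65.341, -7.8280). The tangent condition forces HC to be normal to CD, so CD runs along (−sin 167°, cos 167°); with |CD| = 27.6, D = (-71.550, -34.721). Then |TD| = |D − T| = 79.529.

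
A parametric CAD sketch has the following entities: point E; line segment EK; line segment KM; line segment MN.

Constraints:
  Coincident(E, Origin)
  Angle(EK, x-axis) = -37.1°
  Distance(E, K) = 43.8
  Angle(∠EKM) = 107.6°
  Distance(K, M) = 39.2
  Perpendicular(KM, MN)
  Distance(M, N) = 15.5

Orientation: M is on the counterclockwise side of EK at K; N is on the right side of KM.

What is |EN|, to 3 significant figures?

77.6

E is at the origin; EK runs at -37.1° with length 43.8, so K = 43.8·(cos -37.1°, sin -37.1°) = (34.9, -26.4). ∠EKM = 107.6°, so KM runs at -37.1° + (180° − 107.6°) = 35.3° from the x-axis; with |KM| = 39.2, M = K + 39.2·(cos 35.3°, sin 35.3°) = (66.9, -3.77). The perpendicularity gives MN at right angles to KM; with |MN| = 15.5 on the right of KM, N = M + 15.5·(0.578, -0.816) = (75.9, -16.4). Then |EN| = |N − E| = 77.6.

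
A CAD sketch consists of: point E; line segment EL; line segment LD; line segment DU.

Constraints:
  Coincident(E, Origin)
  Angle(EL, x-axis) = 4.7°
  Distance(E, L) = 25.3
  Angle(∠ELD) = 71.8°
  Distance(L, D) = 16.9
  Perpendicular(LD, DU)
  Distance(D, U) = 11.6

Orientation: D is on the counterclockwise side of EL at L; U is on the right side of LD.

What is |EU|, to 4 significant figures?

36.75

∠ELD = 71.8°, so LD runs at 4.7° + (180° − 71.8°) = 112.9° from the x-axis; with |LD| = 16.9, D = L + 16.9·(cos 112.9°, sin 112.9°) = (18.64, 17.64). The perpendicularity gives DU at right angles to LD; with |DU| = 11.6 on the right of LD, U = D + 11.6·(0.9212, 0.3891) = (29.32, 22.15). Then |EU| = |U − E| = 36.75.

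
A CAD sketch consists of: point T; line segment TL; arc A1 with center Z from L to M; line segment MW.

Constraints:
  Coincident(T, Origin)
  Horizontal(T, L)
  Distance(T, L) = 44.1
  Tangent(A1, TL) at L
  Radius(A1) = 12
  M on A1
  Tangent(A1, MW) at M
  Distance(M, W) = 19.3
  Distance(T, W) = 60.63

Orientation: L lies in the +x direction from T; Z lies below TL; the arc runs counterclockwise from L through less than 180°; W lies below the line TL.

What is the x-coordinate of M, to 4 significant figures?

36.02

T is at the origin; TL is horizontal with |TL| = 44.1 and L on the +x side, so L = (44.10, 0.000). Since A1 is tangent to TL there, ZL ⟂ TL, so Z = L + (0, -12) = (44.10, -12.00). Since ZM ⟂ MW (tangency), |ZW| = √(12.0² + 19.3²) = 22.73 regardless of where M sits on A1. So W lies on both circle(T, 60.63) and circle(Z, 22.73); the below-TL intersection is W = (50.29, -33.87). M is the foot of the tangent from W: M = (36.02, -20.87).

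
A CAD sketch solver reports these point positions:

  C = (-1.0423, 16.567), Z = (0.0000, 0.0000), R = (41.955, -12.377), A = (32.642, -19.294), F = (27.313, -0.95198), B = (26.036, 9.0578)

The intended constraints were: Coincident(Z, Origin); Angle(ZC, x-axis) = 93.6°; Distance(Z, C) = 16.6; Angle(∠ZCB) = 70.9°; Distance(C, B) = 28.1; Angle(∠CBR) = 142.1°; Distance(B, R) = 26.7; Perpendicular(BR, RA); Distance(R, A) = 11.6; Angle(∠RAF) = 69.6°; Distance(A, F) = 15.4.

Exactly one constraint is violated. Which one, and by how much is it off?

Distance(A, F) = 15.4 — off by 3.70.

Z = (0.00, 0.00) ✓; ZC at 93.60° ✓; |ZC| = 16.60 ✓; ∠ZCB = 70.90° ✓; |CB| = 28.10 ✓; ∠CBR = 142.1° ✓; |BR| = 26.70 ✓; ∠(BR, RA) = 90.00° ✓; |RA| = 11.60 ✓; ∠RAF = 69.60° ✓; |AF| = 19.10 ✗.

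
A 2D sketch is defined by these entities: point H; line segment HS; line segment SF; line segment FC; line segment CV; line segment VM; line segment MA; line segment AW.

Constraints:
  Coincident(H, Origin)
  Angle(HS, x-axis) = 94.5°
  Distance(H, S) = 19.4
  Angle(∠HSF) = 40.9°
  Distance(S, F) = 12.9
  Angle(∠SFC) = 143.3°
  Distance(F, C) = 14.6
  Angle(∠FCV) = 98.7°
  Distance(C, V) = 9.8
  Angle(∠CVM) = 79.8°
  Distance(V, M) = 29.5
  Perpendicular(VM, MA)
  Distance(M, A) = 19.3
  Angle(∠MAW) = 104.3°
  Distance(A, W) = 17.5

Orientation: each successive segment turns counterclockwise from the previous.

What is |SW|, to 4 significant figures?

26.32

H is at the origin; HS runs at 94.5° with length 19.4, so S = (-1.522, 19.34). ∠HSF = 40.9° gives SF at -126.4° from the x-axis; with |SF| = 12.9, F = (-9.177, 8.957). ∠SFC = 143.3° gives FC at -89.70° from the x-axis; with |FC| = 14.6, C = (-9.101, -5.643). ∠FCV = 98.7° gives CV at -8.400° from the x-axis; with |CV| = 9.8, V = (0.5941, -7.074). ∠CVM = 79.8° gives VM at 91.80° from the x-axis; with |VM| = 29.5, M = (-0.3325, 22.41). VM ⟂ MA, so MA runs at -178.2°; with |MA| = 19.3, A = (-19.62, 21.80). ∠MAW = 104.3° gives AW at -102.5° from the x-axis; with |AW| = 17.5, W = (-23.41, 4.720). Then |SW| = |W − S| = 26.32.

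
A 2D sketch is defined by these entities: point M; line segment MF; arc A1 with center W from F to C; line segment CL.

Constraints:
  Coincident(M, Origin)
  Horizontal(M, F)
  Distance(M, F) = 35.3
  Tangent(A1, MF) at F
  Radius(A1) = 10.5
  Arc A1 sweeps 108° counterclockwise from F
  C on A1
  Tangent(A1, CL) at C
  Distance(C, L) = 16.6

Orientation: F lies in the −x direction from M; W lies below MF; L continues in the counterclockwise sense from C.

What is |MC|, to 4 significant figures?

47.33

M is at the origin; M and F share the same y with |MF| = 35.3 and F on the −x side, so F = (-35.30, 0.000). Tangency of A1 to MF means the radius WF is perpendicular to MF, so W = F + (0, -10.5) = (-35.30, -10.50). On A1, F sits at bearing 90° from W; a 108° counterclockwise sweep puts C at bearing 198°, so C = W + 10.5·(cos 198°, sin 198°) = (-45.29, -13.74). Then |MC| = |C − M| = 47.33.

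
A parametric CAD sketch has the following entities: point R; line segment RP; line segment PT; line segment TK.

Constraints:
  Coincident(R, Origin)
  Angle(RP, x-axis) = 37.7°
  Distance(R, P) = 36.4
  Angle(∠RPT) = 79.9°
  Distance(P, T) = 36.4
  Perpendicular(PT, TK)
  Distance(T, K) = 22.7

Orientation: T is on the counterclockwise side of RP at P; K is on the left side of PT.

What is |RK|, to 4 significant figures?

32.77

R is at the origin; RP runs at 37.7° with length 36.4, so P = 36.4·(cos 37.7°, sin 37.7°) = (28.80, 22.26). ∠RPT = 79.9°, so PT runs at 37.7° + (180° − 79.9°) = 137.8° from the x-axis; with |PT| = 36.4, T = P + 36.4·(cos 137.8°, sin 137.8°) = (1.835, 46.71). PT ⟂ TK; with |TK| = 22.7 on the left of PT, K = T + 22.7·(-0.6717, -0.7408) = (-13.41, 29.89). Then |RK| = |K − R| = 32.77.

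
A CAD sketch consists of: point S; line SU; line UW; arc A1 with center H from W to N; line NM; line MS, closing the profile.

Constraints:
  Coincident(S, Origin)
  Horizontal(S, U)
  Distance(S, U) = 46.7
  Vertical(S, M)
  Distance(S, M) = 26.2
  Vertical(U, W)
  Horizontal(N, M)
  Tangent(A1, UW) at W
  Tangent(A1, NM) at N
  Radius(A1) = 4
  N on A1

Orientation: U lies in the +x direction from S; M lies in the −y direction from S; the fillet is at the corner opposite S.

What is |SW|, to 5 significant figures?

51.708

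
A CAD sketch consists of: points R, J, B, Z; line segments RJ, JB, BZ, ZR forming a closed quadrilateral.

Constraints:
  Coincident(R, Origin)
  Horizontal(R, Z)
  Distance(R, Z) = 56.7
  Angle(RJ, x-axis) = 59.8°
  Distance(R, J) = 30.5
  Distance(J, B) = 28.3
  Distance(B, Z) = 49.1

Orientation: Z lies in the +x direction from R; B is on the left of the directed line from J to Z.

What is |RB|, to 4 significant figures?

58.00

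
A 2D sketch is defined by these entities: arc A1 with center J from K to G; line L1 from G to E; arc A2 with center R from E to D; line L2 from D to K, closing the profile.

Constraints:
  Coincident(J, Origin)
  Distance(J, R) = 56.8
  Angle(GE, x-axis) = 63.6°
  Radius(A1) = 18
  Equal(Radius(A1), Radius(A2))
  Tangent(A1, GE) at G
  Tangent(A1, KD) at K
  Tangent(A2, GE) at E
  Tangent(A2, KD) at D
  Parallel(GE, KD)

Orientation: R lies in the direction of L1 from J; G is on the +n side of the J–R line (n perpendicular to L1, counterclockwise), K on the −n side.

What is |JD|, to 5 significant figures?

59.584

Tangency of A1 to both parallel lines with radius 18.0 puts G and K at J ± 18.0·n: G = (-16.123, 8.0034), K = (16.123, -8.0034). Equal radii place E and D the same way about R: E = R + 18.0·n = (9.1325, 58.880), D = R − 18.0·n = (41.378, 42.873). Then |JD| = |D − J| = 59.584.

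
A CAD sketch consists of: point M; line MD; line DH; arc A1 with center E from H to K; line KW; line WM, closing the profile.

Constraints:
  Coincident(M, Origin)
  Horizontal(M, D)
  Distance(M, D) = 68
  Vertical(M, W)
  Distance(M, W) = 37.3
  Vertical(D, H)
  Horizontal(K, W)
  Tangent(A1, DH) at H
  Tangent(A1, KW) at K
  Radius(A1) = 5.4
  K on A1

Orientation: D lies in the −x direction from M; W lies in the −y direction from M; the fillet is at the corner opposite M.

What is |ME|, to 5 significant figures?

70.259

M and W share the same x with |MW| = 37.3 and W on the −y side, so W = (0.0000, -37.300). The virtual corner opposite M is at (-68.000, -37.300). Tangency of A1 to DH means the radius EH is perpendicular to DH and since A1 is tangent to KW there, EK ⟂ KW, with radius 5.4, so the center E sits 5.4 in from both sides at E = (-62.600, -31.900). Then |ME| = |E − M| = 70.259.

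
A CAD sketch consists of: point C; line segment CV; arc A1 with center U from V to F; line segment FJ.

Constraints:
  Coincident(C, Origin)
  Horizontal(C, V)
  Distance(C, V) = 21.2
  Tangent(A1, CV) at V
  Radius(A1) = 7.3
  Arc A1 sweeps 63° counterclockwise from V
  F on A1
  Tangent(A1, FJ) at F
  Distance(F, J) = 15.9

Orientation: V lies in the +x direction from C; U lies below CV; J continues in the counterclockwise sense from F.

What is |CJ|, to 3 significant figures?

19.6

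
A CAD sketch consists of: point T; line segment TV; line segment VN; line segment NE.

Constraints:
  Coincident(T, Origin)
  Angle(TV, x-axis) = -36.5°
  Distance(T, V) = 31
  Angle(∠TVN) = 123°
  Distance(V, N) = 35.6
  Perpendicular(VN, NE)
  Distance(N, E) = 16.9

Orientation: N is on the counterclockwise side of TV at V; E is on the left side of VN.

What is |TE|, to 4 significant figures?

53.27

T is at the origin; TV runs at -36.5° with length 31.0, so V = 31.0·(cos -36.5°, sin -36.5°) = (24.92, -18.44). ∠TVN = 123.0°, so VN runs at -36.5° + (180° − 123.0°) = 20.50° from the x-axis; with |VN| = 35.6, N = V + 35.6·(cos 20.50°, sin 20.50°) = (58.27, -5.972). VN is perpendicular to NE; with |NE| = 16.9 on the left of VN, E = N + 16.9·(-0.3502, 0.9367) = (52.35, 9.858). Then |TE| = |E − T| = 53.27.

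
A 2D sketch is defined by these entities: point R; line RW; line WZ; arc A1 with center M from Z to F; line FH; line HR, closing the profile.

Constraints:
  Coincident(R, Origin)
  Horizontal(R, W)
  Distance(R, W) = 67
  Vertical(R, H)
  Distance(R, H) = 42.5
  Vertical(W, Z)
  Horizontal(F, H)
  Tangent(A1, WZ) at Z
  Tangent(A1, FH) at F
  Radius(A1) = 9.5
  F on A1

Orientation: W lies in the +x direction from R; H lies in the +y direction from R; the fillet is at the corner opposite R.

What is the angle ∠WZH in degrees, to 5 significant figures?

98.070°

R is at the origin; RW is horizontal with |RW| = 67.0 and W on the +x side, so W = (67.000, 0.0000). R and H share the same x with |RH| = 42.5 and H on the +y side, so H = (0.0000, 42.500). The virtual corner opposite R is at (67.000, 42.500). Tangency of A1 to WZ means the radius MZ is perpendicular to WZ and the tangent condition forces MF to be normal to FH, with radius 9.5, so the center M sits 9.5 in from both sides at M = (57.500, 33.000). That places the tangent points at Z = (67.000, 33.000) on WZ and F = (57.500, 42.500) on FH. Then cos ∠WZH = ZW·ZH / (|ZW||ZH|), giving 98.070°.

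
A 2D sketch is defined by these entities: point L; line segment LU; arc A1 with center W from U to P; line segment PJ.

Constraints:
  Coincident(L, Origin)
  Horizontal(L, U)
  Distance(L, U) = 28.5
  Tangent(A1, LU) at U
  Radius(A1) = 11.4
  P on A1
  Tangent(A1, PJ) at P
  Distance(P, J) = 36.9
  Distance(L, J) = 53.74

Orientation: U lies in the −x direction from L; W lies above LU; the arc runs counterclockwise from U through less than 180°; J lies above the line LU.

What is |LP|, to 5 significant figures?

21.341

Checks: |WP| = 11.40 ✓; ∠(WP, PJ) = 90.00° ✓; |PJ| = 36.90 ✓; |LJ| = 53.74 ✓.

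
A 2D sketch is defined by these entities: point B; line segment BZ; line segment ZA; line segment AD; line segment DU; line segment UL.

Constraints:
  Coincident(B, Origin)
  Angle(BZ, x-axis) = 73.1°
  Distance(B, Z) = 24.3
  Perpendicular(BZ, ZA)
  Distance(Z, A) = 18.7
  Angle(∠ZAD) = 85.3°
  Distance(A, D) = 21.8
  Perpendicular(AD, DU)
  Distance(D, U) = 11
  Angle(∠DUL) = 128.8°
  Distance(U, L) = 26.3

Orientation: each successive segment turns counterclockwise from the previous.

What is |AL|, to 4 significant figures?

27.51

B is at the origin; BZ runs at 73.1° with length 24.3, so Z = (7.064, 23.25). BZ ⟂ ZA, so ZA runs at 163.1°; with |ZA| = 18.7, A = (-10.83, 28.69). ∠ZAD = 85.3° gives AD at -102.2° from the x-axis; with |AD| = 21.8, D = (-15.44, 7.379). AD is perpendicular to DU, so DU runs at -12.20°; with |DU| = 11.0, U = (-4.684, 5.054). ∠DUL = 128.8° gives UL at 39.00° from the x-axis; with |UL| = 26.3, L = (15.76, 21.61). Then |AL| = |L − A| = 27.51.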